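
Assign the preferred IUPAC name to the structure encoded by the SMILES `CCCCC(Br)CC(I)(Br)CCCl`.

The longest continuous carbon chain has 9 atoms, so the parent hydride is nonane.
The numbering direction is chosen so that the substituent locant set {1,3,3,5} is lower than {5,7,7,9} at the first point of difference.
This places bromo groups at C-3 and C-5; a chloro group at C-1; an iodo group at C-3.
Substituent prefixes are cited in alphabetical order (multiplying prefixes like di-/tri- are ignored for ordering).
The name is 3,5-dibromo-1-chloro-3-iodononane.

3,5-dibromo-1-chloro-3-iodononane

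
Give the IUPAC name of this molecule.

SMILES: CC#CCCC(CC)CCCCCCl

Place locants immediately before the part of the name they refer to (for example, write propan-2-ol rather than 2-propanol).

11-chloro-6-ethylundec-2-yne

Counting along the main chain through the multiple bond gives 11 carbons: the parent is undecane.
A C≡C triple bond in the chain gives the infix -yne-.
Choose the numbering such that numbering from this end puts the triple bond at C-2 rather than C-9.
That gives the triple bond between C-2 and C-3; a chloro group at C-11; an ethyl group at C-6.
Prefixes are listed alphabetically: chloro, ethyl.
Putting it together: 11-chloro-6-ethylundec-2-yne.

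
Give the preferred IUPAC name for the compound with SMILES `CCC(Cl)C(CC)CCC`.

3-chloro-4-ethylheptane

The longest continuous carbon chain has 7 atoms, so the parent hydride is heptane.
Choose the numbering such that the substituent locant set {3,4} is lower than {4,5} at the first point of difference.
With this numbering: a chloro group at C-3; an ethyl group at C-4.
Prefixes are listed alphabetically: chloro, ethyl.
Assembling the pieces gives 3-chloro-4-ethylheptane.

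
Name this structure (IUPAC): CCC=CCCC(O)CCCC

undec-8-en-5-ol

The longest carbon chain that includes the –OH group and the multiple bond has 11 carbons, so the parent hydride is undecane.
The highest-priority functional group is an alcohol (–OH), so the name ends in -ol.
There is one C=C double bond, indicated by the ending -ene.
Number the chain so that numbering from this end puts the hydroxyl group at C-5 rather than C-7.
With this numbering: the hydroxyl at C-5; the double bond between C-8 and C-9.
Putting it together: undec-8-en-5-ol.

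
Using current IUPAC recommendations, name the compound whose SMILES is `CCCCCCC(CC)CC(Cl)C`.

2-chloro-4-ethyldecane

The longest continuous carbon chain has 10 atoms, so the parent hydride is decane.
The numbering direction is chosen so that the substituent locant set {2,4} is lower than {7,9} at the first point of difference.
With this numbering: a chloro group at C-2; an ethyl group at C-4.
Substituent prefixes are cited in alphabetical order (multiplying prefixes like di-/tri- are ignored for ordering).
Assembling the pieces gives 2-chloro-4-ethyldecane.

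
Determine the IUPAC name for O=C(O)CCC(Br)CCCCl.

4-bromo-7-chloroheptanoic acid

The longest chain bearing the –COOH group is 7 carbons long (heptane).
The principal characteristic group is a carboxylic acid (terminal –COOH), named with the suffix -oic acid.
Number the chain so that the carboxylic acid carbon is C-1 by definition.
That gives a bromo group at C-4; a chloro group at C-7.
Substituent prefixes are cited in alphabetical order (multiplying prefixes like di-/tri- are ignored for ordering).
Putting it together: 4-bromo-7-chloroheptanoic acid.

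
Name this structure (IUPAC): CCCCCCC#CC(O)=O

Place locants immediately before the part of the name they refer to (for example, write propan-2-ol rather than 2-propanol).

The longest carbon chain that includes the –COOH group and the multiple bond has 9 carbons, so the parent hydride is nonane.
The highest-priority functional group is a carboxylic acid (terminal –COOH), so the name ends in -oic acid.
A C≡C triple bond in the chain gives the infix -yne-.
Choose the numbering such that the carboxylic acid carbon is C-1 by definition.
With this numbering: the triple bond between C-2 and C-3.
Putting it together: non-2-ynoic acid.

non-2-ynoic acid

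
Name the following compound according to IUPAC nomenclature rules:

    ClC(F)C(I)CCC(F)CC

1-chloro-1,5-difluoro-2-iodoheptane

The longest carbon chain is 7 atoms: the parent is heptane.
Choose the numbering such that the substituent locant set {1,1,2,5} is lower than {3,6,7,7} at the first point of difference.
With this numbering: a chloro group at C-1; fluoro groups at C-1 and C-5; an iodo group at C-2.
The substituents are ordered alphabetically, ignoring any di-/tri- multipliers.
Assembling the pieces gives 1-chloro-1,5-difluoro-2-iodoheptane.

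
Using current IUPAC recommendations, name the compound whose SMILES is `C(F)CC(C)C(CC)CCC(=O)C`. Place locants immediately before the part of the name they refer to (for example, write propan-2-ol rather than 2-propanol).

The longest chain bearing the carbonyl is 8 carbons long (octane).
A ketone (C=O on an internal carbon) is the principal characteristic group, giving the suffix -one.
The numbering direction is chosen so that numbering from this end puts the carbonyl group at C-2 rather than C-7.
This places the carbonyl at C-2; an ethyl group at C-5; a fluoro group at C-8; a methyl group at C-6.
Substituent prefixes are cited in alphabetical order (multiplying prefixes like di-/tri- are ignored for ordering).
Putting it together: 5-ethyl-8-fluoro-6-methyloctan-2-one.

5-ethyl-8-fluoro-6-methyloctan-2-one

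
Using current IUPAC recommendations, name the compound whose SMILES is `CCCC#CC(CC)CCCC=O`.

5-ethyldec-6-ynal

The longest chain bearing the –CHO group and the multiple bond is 10 carbons long (decane).
The principal characteristic group is an aldehyde (terminal –CHO), named with the suffix -al.
A C≡C triple bond in the chain gives the infix -yne-.
Number the chain so that the aldehyde carbon is C-1 by definition.
That gives the triple bond between C-6 and C-7; an ethyl group at C-5.
Putting it together: 5-ethyldec-6-ynal.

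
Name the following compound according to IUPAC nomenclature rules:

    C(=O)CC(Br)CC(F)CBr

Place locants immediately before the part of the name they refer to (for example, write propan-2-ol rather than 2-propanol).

The longest carbon chain that includes the –CHO group has 6 carbons, so the parent hydride is hexane.
The highest-priority functional group is an aldehyde (terminal –CHO), so the name ends in -al.
Choose the numbering such that the aldehyde carbon is C-1 by definition.
That gives bromo groups at C-3 and C-6; a fluoro group at C-5.
The substituents are ordered alphabetically, ignoring any di-/tri- multipliers.
Assembling the pieces gives 3,6-dibromo-5-fluorohexanal.

3,6-dibromo-5-fluorohexanal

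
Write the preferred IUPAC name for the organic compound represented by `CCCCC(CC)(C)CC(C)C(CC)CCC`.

The parent chain contains 11 carbons (undecane).
Number the chain so that the substituent locant set {4,5,7,7} is lower than {5,5,7,8} at the first point of difference.
With this numbering: ethyl groups at C-4 and C-7; methyl groups at C-5 and C-7.
Prefixes are listed alphabetically: ethyl, methyl.
The name is 4,7-diethyl-5,7-dimethylundecane.

4,7-diethyl-5,7-dimethylundecane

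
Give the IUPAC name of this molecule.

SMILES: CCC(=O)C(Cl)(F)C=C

4-chloro-4-fluorohex-5-en-3-one

The longest chain bearing the carbonyl and the multiple bond is 6 carbons long (hexane).
The highest-priority functional group is a ketone (C=O on an internal carbon), so the name ends in -one.
There is one C=C double bond, indicated by the ending -ene.
The numbering direction is chosen so that numbering from this end puts the carbonyl group at C-3 rather than C-4.
This places the carbonyl at C-3; the double bond between C-5 and C-6; a chloro group at C-4; a fluoro group at C-4.
Prefixes are listed alphabetically: chloro, fluoro.
The name is 4-chloro-4-fluorohex-5-en-3-one.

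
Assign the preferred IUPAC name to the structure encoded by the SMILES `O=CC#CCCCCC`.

Counting along the main chain through the –CHO group and the multiple bond gives 8 carbons: the parent is octane.
The highest-priority functional group is an aldehyde (terminal –CHO), so the name ends in -al.
A C≡C triple bond in the chain gives the infix -yne-.
Number the chain so that the aldehyde carbon is C-1 by definition.
This places the triple bond between C-2 and C-3.
The name is oct-2-ynal.

oct-2-ynal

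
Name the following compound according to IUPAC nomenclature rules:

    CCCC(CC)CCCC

4-ethyloctane

The longest continuous carbon chain has 8 atoms, so the parent hydride is octane.
The numbering direction is chosen so that the substituent locant set {4} is lower than {5} at the first point of difference.
This places an ethyl group at C-4.
Putting it together: 4-ethyloctane.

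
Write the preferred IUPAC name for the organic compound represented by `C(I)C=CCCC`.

1-iodohex-2-ene

The longest carbon chain that includes the multiple bond has 6 carbons, so the parent hydride is hexane.
A C=C double bond in the chain gives the infix -ene-.
Choose the numbering such that numbering from this end puts the double bond at C-2 rather than C-4.
That gives the double bond between C-2 and C-3; an iodo group at C-1.
Assembling the pieces gives 1-iodohex-2-ene.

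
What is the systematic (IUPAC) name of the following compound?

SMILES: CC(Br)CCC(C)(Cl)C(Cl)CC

2-bromo-5,6-dichloro-5-methyloctane

The parent chain contains 8 carbons (octane).
Choose the numbering such that the substituent locant set {2,5,5,6} is lower than {3,4,4,7} at the first point of difference.
With this numbering: a bromo group at C-2; chloro groups at C-5 and C-6; a methyl group at C-5.
Substituent prefixes are cited in alphabetical order (multiplying prefixes like di-/tri- are ignored for ordering).
Assembling the pieces gives 2-bromo-5,6-dichloro-5-methyloctane.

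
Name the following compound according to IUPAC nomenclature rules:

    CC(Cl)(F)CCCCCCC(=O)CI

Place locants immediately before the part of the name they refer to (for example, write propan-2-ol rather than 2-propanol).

Counting along the main chain through the carbonyl gives 10 carbons: the parent is decane.
The principal characteristic group is a ketone (C=O on an internal carbon), named with the suffix -one.
Number the chain so that numbering from this end puts the carbonyl group at C-2 rather than C-9.
That gives the carbonyl at C-2; a chloro group at C-9; a fluoro group at C-9; an iodo group at C-1.
The substituents are ordered alphabetically, ignoring any di-/tri- multipliers.
The name is 9-chloro-9-fluoro-1-iododecan-2-one.

9-chloro-9-fluoro-1-iododecan-2-one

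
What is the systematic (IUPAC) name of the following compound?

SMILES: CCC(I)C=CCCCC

3-iodonon-4-ene

Counting along the main chain through the multiple bond gives 9 carbons: the parent is nonane.
A C=C double bond in the chain gives the infix -ene-.
The numbering direction is chosen so that numbering from this end puts the double bond at C-4 rather than C-5.
This places the double bond between C-4 and C-5; an iodo group at C-3.
Putting it together: 3-iodonon-4-ene.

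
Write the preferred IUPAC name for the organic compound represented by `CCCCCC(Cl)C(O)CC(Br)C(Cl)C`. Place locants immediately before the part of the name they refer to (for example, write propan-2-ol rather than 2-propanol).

3-bromo-2,6-dichloroundecan-5-ol

The longest chain bearing the –OH group is 11 carbons long (undecane).
An alcohol (–OH) is the principal characteristic group, giving the suffix -ol.
Number the chain so that numbering from this end puts the hydroxyl group at C-5 rather than C-7.
That gives the hydroxyl at C-5; a bromo group at C-3; chloro groups at C-2 and C-6.
Prefixes are listed alphabetically: bromo, chloro.
The name is 3-bromo-2,6-dichloroundecan-5-ol.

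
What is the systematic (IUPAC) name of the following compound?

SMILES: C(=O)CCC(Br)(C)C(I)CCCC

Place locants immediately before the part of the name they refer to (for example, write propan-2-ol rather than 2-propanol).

4-bromo-5-iodo-4-methylnonanal

Counting along the main chain through the –CHO group gives 9 carbons: the parent is nonane.
An aldehyde (terminal –CHO) is the principal characteristic group, giving the suffix -al.
Number the chain so that the aldehyde carbon is C-1 by definition.
That gives a bromo group at C-4; an iodo group at C-5; a methyl group at C-4.
Substituent prefixes are cited in alphabetical order (multiplying prefixes like di-/tri- are ignored for ordering).
Assembling the pieces gives 4-bromo-5-iodo-4-methylnonanal.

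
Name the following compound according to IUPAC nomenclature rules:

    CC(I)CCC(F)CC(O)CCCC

The longest carbon chain that includes the –OH group has 11 carbons, so the parent hydride is undecane.
The principal characteristic group is an alcohol (–OH), named with the suffix -ol.
Choose the numbering such that numbering from this end puts the hydroxyl group at C-5 rather than C-7.
That gives the hydroxyl at C-5; a fluoro group at C-7; an iodo group at C-10.
Substituent prefixes are cited in alphabetical order (multiplying prefixes like di-/tri- are ignored for ordering).
The name is 7-fluoro-10-iodoundecan-5-ol.

7-fluoro-10-iodoundecan-5-ol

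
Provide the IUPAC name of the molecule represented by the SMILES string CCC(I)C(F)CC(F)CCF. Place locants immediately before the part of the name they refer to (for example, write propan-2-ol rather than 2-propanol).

1,3,5-trifluoro-6-iodooctane

The longest carbon chain is 8 atoms: the parent is octane.
Choose the numbering such that the substituent locant set {1,3,5,6} is lower than {3,4,6,8} at the first point of difference.
With this numbering: fluoro groups at C-1 and C-3 and C-5; an iodo group at C-6.
Prefixes are listed alphabetically: fluoro, iodo.
Putting it together: 1,3,5-trifluoro-6-iodooctane.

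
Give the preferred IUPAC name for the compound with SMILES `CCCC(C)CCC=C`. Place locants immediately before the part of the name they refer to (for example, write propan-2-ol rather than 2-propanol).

5-methyloct-1-ene

The longest chain bearing the multiple bond is 8 carbons long (octane).
The chain contains a C=C double bond, so the unsaturation ending is -ene.
The numbering direction is chosen so that numbering from this end puts the double bond at C-1 rather than C-7.
This places the double bond between C-1 and C-2; a methyl group at C-5.
The name is 5-methyloct-1-ene.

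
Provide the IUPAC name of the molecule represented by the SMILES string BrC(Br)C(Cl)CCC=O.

5,5-dibromo-4-chloropentanal

Counting along the main chain through the –CHO group gives 5 carbons: the parent is pentane.
The highest-priority functional group is an aldehyde (terminal –CHO), so the name ends in -al.
Number the chain so that the aldehyde carbon is C-1 by definition.
This places two bromo groups at C-5; a chloro group at C-4.
Substituent prefixes are cited in alphabetical order (multiplying prefixes like di-/tri- are ignored for ordering).
Assembling the pieces gives 5,5-dibromo-4-chloropentanal.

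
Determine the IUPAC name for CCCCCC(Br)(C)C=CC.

The longest carbon chain that includes the multiple bond has 9 carbons, so the parent hydride is nonane.
A C=C double bond in the chain gives the infix -ene-.
Number the chain so that numbering from this end puts the double bond at C-2 rather than C-7.
This places the double bond between C-2 and C-3; a bromo group at C-4; a methyl group at C-4.
Prefixes are listed alphabetically: bromo, methyl.
Putting it together: 4-bromo-4-methylnon-2-ene.

4-bromo-4-methylnon-2-ene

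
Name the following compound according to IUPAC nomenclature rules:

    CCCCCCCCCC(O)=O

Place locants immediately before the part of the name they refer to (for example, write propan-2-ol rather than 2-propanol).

Counting along the main chain through the –COOH group gives 10 carbons: the parent is decane.
A carboxylic acid (terminal –COOH) is the principal characteristic group, giving the suffix -oic acid.
Number the chain so that the carboxylic acid carbon is C-1 by definition.
Putting it together: decanoic acid.

decanoic acid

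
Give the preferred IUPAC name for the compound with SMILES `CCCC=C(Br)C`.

The longest chain bearing the multiple bond is 6 carbons long (hexane).
There is one C=C double bond, indicated by the ending -ene.
Choose the numbering such that numbering from this end puts the double bond at C-2 rather than C-4.
This places the double bond between C-2 and C-3; a bromo group at C-2.
Assembling the pieces gives 2-bromohex-2-ene.

2-bromohex-2-ene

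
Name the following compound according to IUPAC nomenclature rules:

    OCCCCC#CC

hept-5-yn-1-ol

The longest chain bearing the –OH group and the multiple bond is 7 carbons long (heptane).
The principal characteristic group is an alcohol (–OH), named with the suffix -ol.
There is one C≡C triple bond, indicated by the ending -yne.
Choose the numbering such that numbering from this end puts the hydroxyl group at C-1 rather than C-7.
That gives the hydroxyl at C-1; the triple bond between C-5 and C-6.
Putting it together: hept-5-yn-1-ol.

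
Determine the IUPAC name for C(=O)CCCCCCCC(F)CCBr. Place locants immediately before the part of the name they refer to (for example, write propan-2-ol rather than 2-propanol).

11-bromo-9-fluoroundecanal

The longest carbon chain that includes the –CHO group has 11 carbons, so the parent hydride is undecane.
The principal characteristic group is an aldehyde (terminal –CHO), named with the suffix -al.
Choose the numbering such that the aldehyde carbon is C-1 by definition.
With this numbering: a bromo group at C-11; a fluoro group at C-9.
The substituents are ordered alphabetically, ignoring any di-/tri- multipliers.
The name is 11-bromo-9-fluoroundecanal.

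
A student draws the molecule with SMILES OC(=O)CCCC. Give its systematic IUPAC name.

Counting along the main chain through the –COOH group gives 5 carbons: the parent is pentane.
A carboxylic acid (terminal –COOH) is the principal characteristic group, giving the suffix -oic acid.
Choose the numbering such that the carboxylic acid carbon is C-1 by definition.
The name is pentanoic acid.

pentanoic acid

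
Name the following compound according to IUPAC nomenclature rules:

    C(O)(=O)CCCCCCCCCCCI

12-iodododecanoic acid

Counting along the main chain through the –COOH group gives 12 carbons: the parent is dodecane.
The principal characteristic group is a carboxylic acid (terminal –COOH), named with the suffix -oic acid.
The numbering direction is chosen so that the carboxylic acid carbon is C-1 by definition.
That gives an iodo group at C-12.
The name is 12-iodododecanoic acid.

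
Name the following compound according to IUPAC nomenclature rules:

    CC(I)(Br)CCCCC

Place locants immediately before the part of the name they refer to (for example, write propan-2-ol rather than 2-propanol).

2-bromo-2-iodoheptane

The longest continuous carbon chain has 7 atoms, so the parent hydride is heptane.
The numbering direction is chosen so that the substituent locant set {2,2} is lower than {6,6} at the first point of difference.
With this numbering: a bromo group at C-2; an iodo group at C-2.
Prefixes are listed alphabetically: bromo, iodo.
The name is 2-bromo-2-iodoheptane.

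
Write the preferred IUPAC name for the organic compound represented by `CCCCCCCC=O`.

The longest chain bearing the –CHO group is 8 carbons long (octane).
The highest-priority functional group is an aldehyde (terminal –CHO), so the name ends in -al.
Choose the numbering such that the aldehyde carbon is C-1 by definition.
Putting it together: octanal.

octanal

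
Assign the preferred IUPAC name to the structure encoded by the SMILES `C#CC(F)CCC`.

The longest carbon chain that includes the multiple bond has 6 carbons, so the parent hydride is hexane.
A C≡C triple bond in the chain gives the infix -yne-.
Number the chain so that numbering from this end puts the triple bond at C-1 rather than C-5.
That gives the triple bond between C-1 and C-2; a fluoro group at C-3.
Assembling the pieces gives 3-fluorohex-1-yne.

3-fluorohex-1-yne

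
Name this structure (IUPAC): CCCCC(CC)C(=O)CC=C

The longest chain bearing the carbonyl and the multiple bond is 9 carbons long (nonane).
A ketone (C=O on an internal carbon) is the principal characteristic group, giving the suffix -one.
There is one C=C double bond, indicated by the ending -ene.
Choose the numbering such that numbering from this end puts the carbonyl group at C-4 rather than C-6.
That gives the carbonyl at C-4; the double bond between C-1 and C-2; an ethyl group at C-5.
Putting it together: 5-ethylnon-1-en-4-one.

5-ethylnon-1-en-4-one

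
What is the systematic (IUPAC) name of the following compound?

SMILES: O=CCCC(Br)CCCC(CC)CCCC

The longest carbon chain that includes the –CHO group has 12 carbons, so the parent hydride is dodecane.
The principal characteristic group is an aldehyde (terminal –CHO), named with the suffix -al.
Number the chain so that the aldehyde carbon is C-1 by definition.
With this numbering: a bromo group at C-4; an ethyl group at C-8.
Prefixes are listed alphabetically: bromo, ethyl.
Putting it together: 4-bromo-8-ethyldodecanal.

4-bromo-8-ethyldodecanal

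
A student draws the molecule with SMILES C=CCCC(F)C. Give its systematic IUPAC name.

The longest chain bearing the multiple bond is 6 carbons long (hexane).
A C=C double bond in the chain gives the infix -ene-.
The numbering direction is chosen so that numbering from this end puts the double bond at C-1 rather than C-5.
This places the double bond between C-1 and C-2; a fluoro group at C-5.
Assembling the pieces gives 5-fluorohex-1-ene.

5-fluorohex-1-ene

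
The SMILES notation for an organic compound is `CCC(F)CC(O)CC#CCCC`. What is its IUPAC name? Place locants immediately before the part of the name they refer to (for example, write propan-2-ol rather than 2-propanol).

3-fluoroundec-7-yn-5-ol

The longest carbon chain that includes the –OH group and the multiple bond has 11 carbons, so the parent hydride is undecane.
An alcohol (–OH) is the principal characteristic group, giving the suffix -ol.
The chain contains a C≡C triple bond, so the unsaturation ending is -yne.
Number the chain so that numbering from this end puts the hydroxyl group at C-5 rather than C-7.
That gives the hydroxyl at C-5; the triple bond between C-7 and C-8; a fluoro group at C-3.
Assembling the pieces gives 3-fluoroundec-7-yn-5-ol.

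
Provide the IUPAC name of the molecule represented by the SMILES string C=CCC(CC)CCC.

Counting along the main chain through the multiple bond gives 7 carbons: the parent is heptane.
The chain contains a C=C double bond, so the unsaturation ending is -ene.
Choose the numbering such that numbering from this end puts the double bond at C-1 rather than C-6.
This places the double bond between C-1 and C-2; an ethyl group at C-4.
Assembling the pieces gives 4-ethylhept-1-ene.

4-ethylhept-1-ene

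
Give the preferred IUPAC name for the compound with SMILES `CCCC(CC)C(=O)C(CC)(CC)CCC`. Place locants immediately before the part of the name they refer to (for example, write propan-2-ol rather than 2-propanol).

4,4,6-triethylnonan-5-one

The longest carbon chain that includes the carbonyl has 9 carbons, so the parent hydride is nonane.
The principal characteristic group is a ketone (C=O on an internal carbon), named with the suffix -one.
Number the chain so that the substituent locant set {4,4,6} is lower than {4,6,6} at the first point of difference.
This places the carbonyl at C-5; ethyl groups at C-4 (×2) and C-6.
The name is 4,4,6-triethylnonan-5-one.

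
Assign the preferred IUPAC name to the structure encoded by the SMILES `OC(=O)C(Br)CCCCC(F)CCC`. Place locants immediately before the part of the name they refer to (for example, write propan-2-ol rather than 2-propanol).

Counting along the main chain through the –COOH group gives 10 carbons: the parent is decane.
The highest-priority functional group is a carboxylic acid (terminal –COOH), so the name ends in -oic acid.
Choose the numbering such that the carboxylic acid carbon is C-1 by definition.
This places a bromo group at C-2; a fluoro group at C-7.
Substituent prefixes are cited in alphabetical order (multiplying prefixes like di-/tri- are ignored for ordering).
Assembling the pieces gives 2-bromo-7-fluorodecanoic acid.

2-bromo-7-fluorodecanoic acid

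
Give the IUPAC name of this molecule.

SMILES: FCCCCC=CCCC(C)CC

Counting along the main chain through the multiple bond gives 11 carbons: the parent is undecane.
A C=C double bond in the chain gives the infix -ene-.
Choose the numbering such that numbering from this end puts the double bond at C-5 rather than C-6.
This places the double bond between C-5 and C-6; a fluoro group at C-1; a methyl group at C-9.
The substituents are ordered alphabetically, ignoring any di-/tri- multipliers.
Assembling the pieces gives 1-fluoro-9-methylundec-5-ene.

1-fluoro-9-methylundec-5-ene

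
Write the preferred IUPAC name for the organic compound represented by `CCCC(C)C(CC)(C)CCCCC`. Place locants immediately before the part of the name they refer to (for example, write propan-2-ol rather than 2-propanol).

5-ethyl-4,5-dimethyldecane

The longest continuous carbon chain has 10 atoms, so the parent hydride is decane.
The numbering direction is chosen so that the substituent locant set {4,5,5} is lower than {6,6,7} at the first point of difference.
With this numbering: an ethyl group at C-5; methyl groups at C-4 and C-5.
Substituent prefixes are cited in alphabetical order (multiplying prefixes like di-/tri- are ignored for ordering).
The name is 5-ethyl-4,5-dimethyldecane.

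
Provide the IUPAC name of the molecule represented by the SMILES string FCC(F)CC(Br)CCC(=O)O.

4-bromo-6,7-difluoroheptanoic acid

The longest chain bearing the –COOH group is 7 carbons long (heptane).
The highest-priority functional group is a carboxylic acid (terminal –COOH), so the name ends in -oic acid.
Number the chain so that the carboxylic acid carbon is C-1 by definition.
This places a bromo group at C-4; fluoro groups at C-6 and C-7.
The substituents are ordered alphabetically, ignoring any di-/tri- multipliers.
Assembling the pieces gives 4-bromo-6,7-difluoroheptanoic acid.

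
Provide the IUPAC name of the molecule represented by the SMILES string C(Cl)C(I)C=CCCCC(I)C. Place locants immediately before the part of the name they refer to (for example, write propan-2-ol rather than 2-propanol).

The longest carbon chain that includes the multiple bond has 9 carbons, so the parent hydride is nonane.
The chain contains a C=C double bond, so the unsaturation ending is -ene.
Choose the numbering such that numbering from this end puts the double bond at C-3 rather than C-6.
This places the double bond between C-3 and C-4; a chloro group at C-1; iodo groups at C-2 and C-8.
Prefixes are listed alphabetically: chloro, iodo.
Assembling the pieces gives 1-chloro-2,8-diiodonon-3-ene.

1-chloro-2,8-diiodonon-3-ene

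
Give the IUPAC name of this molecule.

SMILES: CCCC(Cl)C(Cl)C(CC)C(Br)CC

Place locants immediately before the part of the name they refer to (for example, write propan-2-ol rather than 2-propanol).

3-bromo-5,6-dichloro-4-ethylnonane

The longest continuous carbon chain has 9 atoms, so the parent hydride is nonane.
Choose the numbering such that the substituent locant set {3,4,5,6} is lower than {4,5,6,7} at the first point of difference.
That gives a bromo group at C-3; chloro groups at C-5 and C-6; an ethyl group at C-4.
Prefixes are listed alphabetically: bromo, chloro, ethyl.
Putting it together: 3-bromo-5,6-dichloro-4-ethylnonane.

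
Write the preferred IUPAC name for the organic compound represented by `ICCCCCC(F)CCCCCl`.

The longest continuous carbon chain has 10 atoms, so the parent hydride is decane.
Choose the numbering such that the substituent locant set {1,5,10} is lower than {1,6,10} at the first point of difference.
That gives a chloro group at C-1; a fluoro group at C-5; an iodo group at C-10.
Substituent prefixes are cited in alphabetical order (multiplying prefixes like di-/tri- are ignored for ordering).
Putting it together: 1-chloro-5-fluoro-10-iododecane.

1-chloro-5-fluoro-10-iododecane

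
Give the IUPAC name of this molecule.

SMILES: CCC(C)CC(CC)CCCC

5-ethyl-3-methylnonane

The longest continuous carbon chain has 9 atoms, so the parent hydride is nonane.
The numbering direction is chosen so that the substituent locant set {3,5} is lower than {5,7} at the first point of difference.
With this numbering: an ethyl group at C-5; a methyl group at C-3.
Prefixes are listed alphabetically: ethyl, methyl.
Putting it together: 5-ethyl-3-methylnonane.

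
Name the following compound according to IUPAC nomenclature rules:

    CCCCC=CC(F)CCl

Counting along the main chain through the multiple bond gives 8 carbons: the parent is octane.
There is one C=C double bond, indicated by the ending -ene.
Number the chain so that numbering from this end puts the double bond at C-3 rather than C-5.
With this numbering: the double bond between C-3 and C-4; a chloro group at C-1; a fluoro group at C-2.
Substituent prefixes are cited in alphabetical order (multiplying prefixes like di-/tri- are ignored for ordering).
Assembling the pieces gives 1-chloro-2-fluorooct-3-ene.

1-chloro-2-fluorooct-3-ene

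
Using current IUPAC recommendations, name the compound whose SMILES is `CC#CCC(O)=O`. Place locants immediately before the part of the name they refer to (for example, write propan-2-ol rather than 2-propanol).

The longest chain bearing the –COOH group and the multiple bond is 5 carbons long (pentane).
The highest-priority functional group is a carboxylic acid (terminal –COOH), so the name ends in -oic acid.
There is one C≡C triple bond, indicated by the ending -yne.
Choose the numbering such that the carboxylic acid carbon is C-1 by definition.
That gives the triple bond between C-3 and C-4.
The name is pent-3-ynoic acid.

pent-3-ynoic acid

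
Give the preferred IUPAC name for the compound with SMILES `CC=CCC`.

The longest carbon chain that includes the multiple bond has 5 carbons, so the parent hydride is pentane.
A C=C double bond in the chain gives the infix -ene-.
Choose the numbering such that numbering from this end puts the double bond at C-2 rather than C-3.
That gives the double bond between C-2 and C-3.
The name is pent-2-ene.

pent-2-ene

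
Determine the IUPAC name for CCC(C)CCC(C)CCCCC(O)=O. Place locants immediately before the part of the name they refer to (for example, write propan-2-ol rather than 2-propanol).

6,9-dimethylundecanoic acid

Counting along the main chain through the –COOH group gives 11 carbons: the parent is undecane.
A carboxylic acid (terminal –COOH) is the principal characteristic group, giving the suffix -oic acid.
Choose the numbering such that the carboxylic acid carbon is C-1 by definition.
This places methyl groups at C-6 and C-9.
Putting it together: 6,9-dimethylundecanoic acid.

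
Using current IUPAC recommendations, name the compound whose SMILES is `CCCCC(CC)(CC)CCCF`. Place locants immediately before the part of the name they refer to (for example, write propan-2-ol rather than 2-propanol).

The parent chain contains 8 carbons (octane).
Choose the numbering such that the substituent locant set {1,4,4} is lower than {5,5,8} at the first point of difference.
With this numbering: two ethyl groups at C-4; a fluoro group at C-1.
Substituent prefixes are cited in alphabetical order (multiplying prefixes like di-/tri- are ignored for ordering).
Putting it together: 4,4-diethyl-1-fluorooctane.

4,4-diethyl-1-fluorooctane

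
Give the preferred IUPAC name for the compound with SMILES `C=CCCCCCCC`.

non-1-ene

The longest chain bearing the multiple bond is 9 carbons long (nonane).
The chain contains a C=C double bond, so the unsaturation ending is -ene.
The numbering direction is chosen so that numbering from this end puts the double bond at C-1 rather than C-8.
This places the double bond between C-1 and C-2.
The name is non-1-ene.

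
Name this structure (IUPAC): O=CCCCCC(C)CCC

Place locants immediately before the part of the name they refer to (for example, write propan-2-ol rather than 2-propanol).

6-methylnonanal

The longest carbon chain that includes the –CHO group has 9 carbons, so the parent hydride is nonane.
The highest-priority functional group is an aldehyde (terminal –CHO), so the name ends in -al.
The numbering direction is chosen so that the aldehyde carbon is C-1 by definition.
This places a methyl group at C-6.
The name is 6-methylnonanal.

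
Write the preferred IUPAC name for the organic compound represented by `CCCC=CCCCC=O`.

non-5-enal

The longest chain bearing the –CHO group and the multiple bond is 9 carbons long (nonane).
The principal characteristic group is an aldehyde (terminal –CHO), named with the suffix -al.
The chain contains a C=C double bond, so the unsaturation ending is -ene.
Number the chain so that the aldehyde carbon is C-1 by definition.
That gives the double bond between C-5 and C-6.
Putting it together: non-5-enal.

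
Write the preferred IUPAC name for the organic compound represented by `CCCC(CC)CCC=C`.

The longest chain bearing the multiple bond is 8 carbons long (octane).
There is one C=C double bond, indicated by the ending -ene.
Choose the numbering such that numbering from this end puts the double bond at C-1 rather than C-7.
This places the double bond between C-1 and C-2; an ethyl group at C-5.
Assembling the pieces gives 5-ethyloct-1-ene.

5-ethyloct-1-ene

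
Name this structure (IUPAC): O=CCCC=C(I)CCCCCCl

10-chloro-5-iododec-4-enal

Counting along the main chain through the –CHO group and the multiple bond gives 10 carbons: the parent is decane.
The principal characteristic group is an aldehyde (terminal –CHO), named with the suffix -al.
The chain contains a C=C double bond, so the unsaturation ending is -ene.
The numbering direction is chosen so that the aldehyde carbon is C-1 by definition.
With this numbering: the double bond between C-4 and C-5; a chloro group at C-10; an iodo group at C-5.
Substituent prefixes are cited in alphabetical order (multiplying prefixes like di-/tri- are ignored for ordering).
Putting it together: 10-chloro-5-iododec-4-enal.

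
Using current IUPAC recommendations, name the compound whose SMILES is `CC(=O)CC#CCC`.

The longest chain bearing the carbonyl and the multiple bond is 7 carbons long (heptane).
The highest-priority functional group is a ketone (C=O on an internal carbon), so the name ends in -one.
The chain contains a C≡C triple bond, so the unsaturation ending is -yne.
Number the chain so that numbering from this end puts the carbonyl group at C-2 rather than C-6.
With this numbering: the carbonyl at C-2; the triple bond between C-4 and C-5.
Putting it together: hept-4-yn-2-one.

hept-4-yn-2-one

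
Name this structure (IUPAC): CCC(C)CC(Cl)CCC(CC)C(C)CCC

5-chloro-8-ethyl-3,9-dimethyldodecane

The longest continuous carbon chain has 12 atoms, so the parent hydride is dodecane.
Choose the numbering such that the substituent locant set {3,5,8,9} is lower than {4,5,8,10} at the first point of difference.
That gives a chloro group at C-5; an ethyl group at C-8; methyl groups at C-3 and C-9.
Prefixes are listed alphabetically: chloro, ethyl, methyl.
The name is 5-chloro-8-ethyl-3,9-dimethyldodecane.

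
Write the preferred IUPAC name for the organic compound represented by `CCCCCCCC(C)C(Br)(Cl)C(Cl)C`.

The parent chain contains 11 carbons (undecane).
Number the chain so that the substituent locant set {2,3,3,4} is lower than {8,9,9,10} at the first point of difference.
This places a bromo group at C-3; chloro groups at C-2 and C-3; a methyl group at C-4.
The substituents are ordered alphabetically, ignoring any di-/tri- multipliers.
Assembling the pieces gives 3-bromo-2,3-dichloro-4-methylundecane.

3-bromo-2,3-dichloro-4-methylundecane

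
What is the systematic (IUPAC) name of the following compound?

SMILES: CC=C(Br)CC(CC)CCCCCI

The longest chain bearing the multiple bond is 10 carbons long (decane).
The chain contains a C=C double bond, so the unsaturation ending is -ene.
The numbering direction is chosen so that numbering from this end puts the double bond at C-2 rather than C-8.
With this numbering: the double bond between C-2 and C-3; a bromo group at C-3; an ethyl group at C-5; an iodo group at C-10.
The substituents are ordered alphabetically, ignoring any di-/tri- multipliers.
Assembling the pieces gives 3-bromo-5-ethyl-10-iododec-2-ene.

3-bromo-5-ethyl-10-iododec-2-ene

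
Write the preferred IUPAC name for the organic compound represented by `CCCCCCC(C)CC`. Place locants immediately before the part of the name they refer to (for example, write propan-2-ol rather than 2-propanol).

3-methylnonane

The longest continuous carbon chain has 9 atoms, so the parent hydride is nonane.
Choose the numbering such that the substituent locant set {3} is lower than {7} at the first point of difference.
With this numbering: a methyl group at C-3.
Assembling the pieces gives 3-methylnonane.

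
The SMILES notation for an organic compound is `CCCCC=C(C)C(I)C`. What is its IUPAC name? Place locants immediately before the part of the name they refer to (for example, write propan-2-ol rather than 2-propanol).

2-iodo-3-methyloct-3-ene

The longest chain bearing the multiple bond is 8 carbons long (octane).
A C=C double bond in the chain gives the infix -ene-.
The numbering direction is chosen so that numbering from this end puts the double bond at C-3 rather than C-5.
That gives the double bond between C-3 and C-4; an iodo group at C-2; a methyl group at C-3.
Prefixes are listed alphabetically: iodo, methyl.
The name is 2-iodo-3-methyloct-3-ene.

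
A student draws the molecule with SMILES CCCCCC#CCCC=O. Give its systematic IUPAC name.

dec-4-ynal

The longest carbon chain that includes the –CHO group and the multiple bond has 10 carbons, so the parent hydride is decane.
The highest-priority functional group is an aldehyde (terminal –CHO), so the name ends in -al.
The chain contains a C≡C triple bond, so the unsaturation ending is -yne.
Number the chain so that the aldehyde carbon is C-1 by definition.
That gives the triple bond between C-4 and C-5.
The name is dec-4-ynal.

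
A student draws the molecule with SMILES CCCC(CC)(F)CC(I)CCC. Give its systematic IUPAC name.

The longest continuous carbon chain has 9 atoms, so the parent hydride is nonane.
The numbering direction is chosen so that the substituent locant set {4,4,6} is lower than {4,6,6} at the first point of difference.
With this numbering: an ethyl group at C-4; a fluoro group at C-4; an iodo group at C-6.
The substituents are ordered alphabetically, ignoring any di-/tri- multipliers.
Assembling the pieces gives 4-ethyl-4-fluoro-6-iodononane.

4-ethyl-4-fluoro-6-iodononane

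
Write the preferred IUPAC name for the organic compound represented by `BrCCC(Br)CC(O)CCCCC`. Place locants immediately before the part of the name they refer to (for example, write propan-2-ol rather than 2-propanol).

The longest chain bearing the –OH group is 10 carbons long (decane).
The highest-priority functional group is an alcohol (–OH), so the name ends in -ol.
Number the chain so that numbering from this end puts the hydroxyl group at C-5 rather than C-6.
With this numbering: the hydroxyl at C-5; bromo groups at C-1 and C-3.
Assembling the pieces gives 1,3-dibromodecan-5-ol.

1,3-dibromodecan-5-ol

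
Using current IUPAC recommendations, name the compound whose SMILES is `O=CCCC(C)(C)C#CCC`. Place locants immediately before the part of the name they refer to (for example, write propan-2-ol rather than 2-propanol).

4,4-dimethyloct-5-ynal

The longest chain bearing the –CHO group and the multiple bond is 8 carbons long (octane).
An aldehyde (terminal –CHO) is the principal characteristic group, giving the suffix -al.
A C≡C triple bond in the chain gives the infix -yne-.
Choose the numbering such that the aldehyde carbon is C-1 by definition.
This places the triple bond between C-5 and C-6; two methyl groups at C-4.
Assembling the pieces gives 4,4-dimethyloct-5-ynal.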